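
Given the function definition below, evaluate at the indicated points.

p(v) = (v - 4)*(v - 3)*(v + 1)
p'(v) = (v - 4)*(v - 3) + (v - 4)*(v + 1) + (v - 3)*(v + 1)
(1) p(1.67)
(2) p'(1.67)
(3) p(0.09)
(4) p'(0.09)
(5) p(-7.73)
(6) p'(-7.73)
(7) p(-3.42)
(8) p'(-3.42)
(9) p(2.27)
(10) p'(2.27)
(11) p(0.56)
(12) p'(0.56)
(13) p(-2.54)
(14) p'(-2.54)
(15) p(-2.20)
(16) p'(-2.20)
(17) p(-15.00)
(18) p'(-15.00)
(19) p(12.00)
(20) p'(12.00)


(1) = 8.27
(2) = -6.67
(3) = 12.40
(4) = 3.94
(5) = -847.06
(6) = 277.02
(7) = -115.28
(8) = 81.13
(9) = 4.13
(10) = -6.78
(11) = 13.09
(12) = -0.78
(13) = -55.80
(14) = 54.83
(15) = -38.69
(16) = 45.92
(17) = -4788.00
(18) = 860.00
(19) = 936.00
(20) = 293.00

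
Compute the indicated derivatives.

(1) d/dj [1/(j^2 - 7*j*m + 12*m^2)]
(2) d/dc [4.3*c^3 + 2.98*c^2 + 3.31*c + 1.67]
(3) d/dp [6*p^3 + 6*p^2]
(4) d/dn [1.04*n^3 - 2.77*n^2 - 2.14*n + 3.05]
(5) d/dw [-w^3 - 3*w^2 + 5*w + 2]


(1) = (-2*j + 7*m)/(j^2 - 7*j*m + 12*m^2)^2
(2) = 12.9*c^2 + 5.96*c + 3.31
(3) = 6*p*(3*p + 2)
(4) = 3.12*n^2 - 5.54*n - 2.14
(5) = -3*w^2 - 6*w + 5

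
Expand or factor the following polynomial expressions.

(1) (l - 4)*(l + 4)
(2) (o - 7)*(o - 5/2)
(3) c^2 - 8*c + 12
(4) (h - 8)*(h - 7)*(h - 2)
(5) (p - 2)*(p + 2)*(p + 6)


(1) = l^2 - 16
(2) = o^2 - 19*o/2 + 35/2
(3) = (c - 6)*(c - 2)
(4) = h^3 - 17*h^2 + 86*h - 112
(5) = p^3 + 6*p^2 - 4*p - 24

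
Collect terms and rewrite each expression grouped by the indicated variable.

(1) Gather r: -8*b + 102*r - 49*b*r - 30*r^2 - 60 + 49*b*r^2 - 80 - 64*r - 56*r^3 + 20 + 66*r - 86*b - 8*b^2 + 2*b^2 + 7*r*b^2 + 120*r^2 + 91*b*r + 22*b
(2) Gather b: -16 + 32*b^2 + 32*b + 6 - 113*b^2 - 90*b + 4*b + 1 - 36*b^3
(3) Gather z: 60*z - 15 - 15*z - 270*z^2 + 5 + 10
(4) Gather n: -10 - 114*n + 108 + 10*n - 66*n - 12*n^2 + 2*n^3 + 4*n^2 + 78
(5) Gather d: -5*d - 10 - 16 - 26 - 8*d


(1) = -6*b^2 - 72*b - 56*r^3 + r^2*(49*b + 90) + r*(7*b^2 + 42*b + 104) - 120
(2) = -36*b^3 - 81*b^2 - 54*b - 9
(3) = -270*z^2 + 45*z
(4) = 2*n^3 - 8*n^2 - 170*n + 176
(5) = -13*d - 52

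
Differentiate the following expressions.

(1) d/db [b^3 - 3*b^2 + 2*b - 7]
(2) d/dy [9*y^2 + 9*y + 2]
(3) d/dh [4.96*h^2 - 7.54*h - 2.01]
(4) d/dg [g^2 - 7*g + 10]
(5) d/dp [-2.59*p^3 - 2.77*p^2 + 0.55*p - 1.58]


(1) = 3*b^2 - 6*b + 2
(2) = 18*y + 9
(3) = 9.92*h - 7.54
(4) = 2*g - 7
(5) = -7.77*p^2 - 5.54*p + 0.55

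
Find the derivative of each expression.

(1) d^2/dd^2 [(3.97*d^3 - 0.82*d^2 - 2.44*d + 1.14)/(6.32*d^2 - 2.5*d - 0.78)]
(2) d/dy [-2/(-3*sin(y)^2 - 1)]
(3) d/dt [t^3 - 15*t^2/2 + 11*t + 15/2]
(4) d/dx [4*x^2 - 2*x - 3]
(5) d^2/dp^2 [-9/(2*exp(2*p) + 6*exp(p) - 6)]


(1) = (-132.064888*d^3 + 295.401384*d^2 - 165.749256*d + 34.007712)/(252.435968*d^6 - 299.568*d^5 + 25.034784*d^4 + 58.319*d^3 - 3.089736*d^2 - 4.563*d - 0.474552)
(2) = -24*sin(2*y)/(3*cos(2*y) - 5)^2
(3) = 3*t^2 - 15*t + 11
(4) = 8*x - 2
(5) = 9*(-2*(2*exp(p) + 3)^2*exp(p) + (4*exp(p) + 3)*(exp(2*p) + 3*exp(p) - 3))*exp(p)/(2*(exp(2*p) + 3*exp(p) - 3)^3)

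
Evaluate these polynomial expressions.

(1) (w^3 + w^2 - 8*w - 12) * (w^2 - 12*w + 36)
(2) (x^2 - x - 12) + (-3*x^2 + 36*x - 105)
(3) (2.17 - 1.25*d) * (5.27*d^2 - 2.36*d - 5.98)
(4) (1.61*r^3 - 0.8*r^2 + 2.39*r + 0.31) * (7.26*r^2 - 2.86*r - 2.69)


(1) = w^5 - 11*w^4 + 16*w^3 + 120*w^2 - 144*w - 432
(2) = -2*x^2 + 35*x - 117
(3) = -6.5875*d^3 + 14.3859*d^2 + 2.3538*d - 12.9766
(4) = 11.6886*r^5 - 10.4126*r^4 + 15.3085*r^3 - 2.4328*r^2 - 7.3157*r - 0.8339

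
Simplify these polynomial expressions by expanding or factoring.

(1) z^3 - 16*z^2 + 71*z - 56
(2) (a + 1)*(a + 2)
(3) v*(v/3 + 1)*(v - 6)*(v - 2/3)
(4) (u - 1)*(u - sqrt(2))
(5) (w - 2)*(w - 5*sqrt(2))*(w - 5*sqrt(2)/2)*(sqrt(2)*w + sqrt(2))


(1) = (z - 8)*(z - 7)*(z - 1)
(2) = a^2 + 3*a + 2
(3) = v^4/3 - 11*v^3/9 - 16*v^2/3 + 4*v
(4) = u^2 - sqrt(2)*u - u + sqrt(2)
(5) = sqrt(2)*w^4 - 15*w^3 - sqrt(2)*w^3 + 15*w^2 + 23*sqrt(2)*w^2 - 25*sqrt(2)*w + 30*w - 50*sqrt(2)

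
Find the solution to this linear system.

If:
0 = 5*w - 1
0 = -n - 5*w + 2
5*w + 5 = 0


Then:
No Solution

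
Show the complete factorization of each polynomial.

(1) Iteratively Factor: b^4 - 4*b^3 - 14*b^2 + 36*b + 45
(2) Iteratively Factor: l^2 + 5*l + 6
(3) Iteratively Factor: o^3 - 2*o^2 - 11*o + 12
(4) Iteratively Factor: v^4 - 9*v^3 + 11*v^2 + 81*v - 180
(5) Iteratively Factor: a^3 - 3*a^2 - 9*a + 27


(1) = (b - 3)*(b^3 - b^2 - 17*b - 15) = (b - 3)*(b + 1)*(b^2 - 2*b - 15) = (b - 3)*(b + 1)*(b + 3)*(b - 5)
(2) = (l + 3)*(l + 2)
(3) = (o - 4)*(o^2 + 2*o - 3) = (o - 4)*(o + 3)*(o - 1)
(4) = (v + 3)*(v^3 - 12*v^2 + 47*v - 60) = (v - 5)*(v + 3)*(v^2 - 7*v + 12) = (v - 5)*(v - 3)*(v + 3)*(v - 4)
(5) = (a - 3)*(a^2 - 9) = (a - 3)*(a + 3)*(a - 3)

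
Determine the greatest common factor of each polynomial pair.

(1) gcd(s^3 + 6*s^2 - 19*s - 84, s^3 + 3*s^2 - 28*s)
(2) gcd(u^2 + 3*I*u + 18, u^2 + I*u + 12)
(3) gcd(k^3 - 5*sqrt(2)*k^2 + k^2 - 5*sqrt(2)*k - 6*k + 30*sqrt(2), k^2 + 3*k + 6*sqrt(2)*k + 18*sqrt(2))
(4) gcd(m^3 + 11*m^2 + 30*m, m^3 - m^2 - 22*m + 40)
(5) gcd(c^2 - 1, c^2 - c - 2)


(1) = s^2 + 3*s - 28
(2) = gcd((u - 3*I)*(u + 6*I), (u - 3*I)*(u + 4*I)) = u - 3*I
(3) = k + 3
(4) = gcd(m*(m + 5)*(m + 6), (m - 4)*(m - 2)*(m + 5)) = m + 5
(5) = c + 1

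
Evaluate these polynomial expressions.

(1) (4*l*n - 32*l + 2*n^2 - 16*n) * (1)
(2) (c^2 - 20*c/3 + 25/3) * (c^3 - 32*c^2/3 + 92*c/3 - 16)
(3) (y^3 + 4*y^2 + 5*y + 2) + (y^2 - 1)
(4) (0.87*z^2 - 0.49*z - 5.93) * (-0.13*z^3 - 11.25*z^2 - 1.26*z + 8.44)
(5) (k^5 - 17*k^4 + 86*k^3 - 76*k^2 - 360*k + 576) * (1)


(1) = 4*l*n - 32*l + 2*n^2 - 16*n
(2) = c^5 - 52*c^4/3 + 991*c^3/9 - 928*c^2/3 + 3260*c/9 - 400/3
(3) = y^3 + 5*y^2 + 5*y + 1
(4) = -0.1131*z^5 - 9.7238*z^4 + 5.1872*z^3 + 74.6727*z^2 + 3.3362*z - 50.0492
(5) = k^5 - 17*k^4 + 86*k^3 - 76*k^2 - 360*k + 576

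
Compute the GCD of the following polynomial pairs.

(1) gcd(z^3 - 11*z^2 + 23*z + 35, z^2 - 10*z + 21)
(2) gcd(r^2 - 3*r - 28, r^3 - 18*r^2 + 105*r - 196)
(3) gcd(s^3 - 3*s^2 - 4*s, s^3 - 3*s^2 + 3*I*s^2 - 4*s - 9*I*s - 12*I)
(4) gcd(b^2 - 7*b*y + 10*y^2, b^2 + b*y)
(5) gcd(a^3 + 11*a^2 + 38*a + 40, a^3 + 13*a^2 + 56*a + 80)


(1) = z - 7
(2) = r - 7
(3) = gcd(s*(s - 4)*(s + 1), (s - 4)*(s + 1)*(s + 3*I)) = s^2 - 3*s - 4
(4) = 1
(5) = gcd((a + 2)*(a + 4)*(a + 5), (a + 4)^2*(a + 5)) = a^2 + 9*a + 20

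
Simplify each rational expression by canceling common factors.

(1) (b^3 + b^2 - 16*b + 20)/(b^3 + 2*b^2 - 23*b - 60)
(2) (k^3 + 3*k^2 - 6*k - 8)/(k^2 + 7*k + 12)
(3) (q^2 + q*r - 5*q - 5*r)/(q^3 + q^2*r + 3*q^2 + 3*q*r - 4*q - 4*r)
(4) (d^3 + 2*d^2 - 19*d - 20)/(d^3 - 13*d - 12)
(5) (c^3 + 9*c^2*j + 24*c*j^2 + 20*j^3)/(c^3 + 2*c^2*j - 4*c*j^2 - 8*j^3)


(1) = (b^3 + b^2 - 16*b + 20)/(b^3 + 2*b^2 - 23*b - 60)
(2) = (k^2 - k - 2)/(k + 3)
(3) = (q - 5)/(q^2 + 3*q - 4)
(4) = (d + 5)/(d + 3)
(5) = (c + 5*j)/(c - 2*j)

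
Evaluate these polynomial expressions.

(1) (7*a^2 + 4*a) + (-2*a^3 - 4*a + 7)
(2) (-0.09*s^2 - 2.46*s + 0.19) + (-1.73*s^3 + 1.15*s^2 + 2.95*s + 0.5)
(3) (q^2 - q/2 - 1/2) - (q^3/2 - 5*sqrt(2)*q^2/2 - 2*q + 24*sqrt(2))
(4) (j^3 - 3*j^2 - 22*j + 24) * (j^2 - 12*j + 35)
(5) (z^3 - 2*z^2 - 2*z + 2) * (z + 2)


(1) = -2*a^3 + 7*a^2 + 7
(2) = -1.73*s^3 + 1.06*s^2 + 0.49*s + 0.69
(3) = -q^3/2 + q^2 + 5*sqrt(2)*q^2/2 + 3*q/2 - 24*sqrt(2) - 1/2
(4) = j^5 - 15*j^4 + 49*j^3 + 183*j^2 - 1058*j + 840
(5) = z^4 - 6*z^2 - 2*z + 4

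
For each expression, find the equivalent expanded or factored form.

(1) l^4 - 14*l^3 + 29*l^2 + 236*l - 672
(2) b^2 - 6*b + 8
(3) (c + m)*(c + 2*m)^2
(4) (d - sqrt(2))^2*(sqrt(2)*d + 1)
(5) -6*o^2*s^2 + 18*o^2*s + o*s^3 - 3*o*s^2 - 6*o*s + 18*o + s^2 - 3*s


(1) = (l - 8)*(l - 7)*(l - 3)*(l + 4)
(2) = (b - 4)*(b - 2)
(3) = c^3 + 5*c^2*m + 8*c*m^2 + 4*m^3
(4) = sqrt(2)*d^3 - 3*d^2 + 2
(5) = (-6*o + s)*(s - 3)*(o*s + 1)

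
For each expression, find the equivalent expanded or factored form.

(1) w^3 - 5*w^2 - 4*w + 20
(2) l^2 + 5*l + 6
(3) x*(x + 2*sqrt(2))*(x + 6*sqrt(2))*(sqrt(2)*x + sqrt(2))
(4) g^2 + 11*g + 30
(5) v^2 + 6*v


(1) = (w - 5)*(w - 2)*(w + 2)
(2) = (l + 2)*(l + 3)
(3) = sqrt(2)*x^4 + sqrt(2)*x^3 + 16*x^3 + 16*x^2 + 24*sqrt(2)*x^2 + 24*sqrt(2)*x
(4) = (g + 5)*(g + 6)
(5) = v*(v + 6)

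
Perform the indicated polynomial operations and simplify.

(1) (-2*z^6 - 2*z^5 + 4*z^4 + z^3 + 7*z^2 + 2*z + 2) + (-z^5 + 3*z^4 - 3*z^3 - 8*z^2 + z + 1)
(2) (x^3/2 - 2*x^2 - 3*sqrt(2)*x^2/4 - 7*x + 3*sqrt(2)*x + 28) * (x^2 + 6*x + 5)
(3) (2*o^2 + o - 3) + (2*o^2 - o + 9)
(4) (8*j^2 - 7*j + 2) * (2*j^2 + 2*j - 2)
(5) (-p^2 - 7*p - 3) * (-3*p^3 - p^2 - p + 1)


(1) = -2*z^6 - 3*z^5 + 7*z^4 - 2*z^3 - z^2 + 3*z + 3
(2) = x^5/2 - 3*sqrt(2)*x^4/4 + x^4 - 33*x^3/2 - 3*sqrt(2)*x^3/2 - 24*x^2 + 57*sqrt(2)*x^2/4 + 15*sqrt(2)*x + 133*x + 140
(3) = 4*o^2 + 6
(4) = 16*j^4 + 2*j^3 - 26*j^2 + 18*j - 4
(5) = 3*p^5 + 22*p^4 + 17*p^3 + 9*p^2 - 4*p - 3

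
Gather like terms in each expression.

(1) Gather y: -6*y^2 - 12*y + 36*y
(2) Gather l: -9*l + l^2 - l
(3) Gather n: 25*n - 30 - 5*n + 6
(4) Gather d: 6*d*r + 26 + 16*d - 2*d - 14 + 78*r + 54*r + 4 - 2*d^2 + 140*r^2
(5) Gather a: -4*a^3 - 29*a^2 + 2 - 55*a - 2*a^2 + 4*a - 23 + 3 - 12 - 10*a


(1) = -6*y^2 + 24*y
(2) = l^2 - 10*l
(3) = 20*n - 24
(4) = -2*d^2 + d*(6*r + 14) + 140*r^2 + 132*r + 16
(5) = -4*a^3 - 31*a^2 - 61*a - 30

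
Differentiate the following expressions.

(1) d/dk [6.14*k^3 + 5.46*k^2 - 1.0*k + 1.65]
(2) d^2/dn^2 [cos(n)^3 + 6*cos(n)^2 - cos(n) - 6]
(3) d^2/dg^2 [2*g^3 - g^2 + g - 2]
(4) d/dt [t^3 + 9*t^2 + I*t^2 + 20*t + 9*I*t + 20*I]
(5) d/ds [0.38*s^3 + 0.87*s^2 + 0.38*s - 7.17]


(1) = 18.42*k^2 + 10.92*k - 1.0
(2) = cos(n)/4 - 12*cos(2*n) - 9*cos(3*n)/4
(3) = 12*g - 2
(4) = 3*t^2 + 2*t*(9 + I) + 20 + 9*I
(5) = 1.14*s^2 + 1.74*s + 0.38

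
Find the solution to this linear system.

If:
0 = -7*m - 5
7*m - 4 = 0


Then:
No Solution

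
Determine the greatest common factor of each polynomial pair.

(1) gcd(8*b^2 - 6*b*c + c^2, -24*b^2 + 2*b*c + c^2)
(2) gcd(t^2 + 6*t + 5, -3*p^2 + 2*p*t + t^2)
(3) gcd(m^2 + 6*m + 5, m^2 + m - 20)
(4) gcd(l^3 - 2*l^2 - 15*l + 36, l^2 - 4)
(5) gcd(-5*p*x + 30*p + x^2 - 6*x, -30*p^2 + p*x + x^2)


(1) = 4*b - c
(2) = gcd((t + 1)*(t + 5), (-p + t)*(3*p + t)) = 1
(3) = m + 5
(4) = gcd((l - 3)^2*(l + 4), (l - 2)*(l + 2)) = 1
(5) = -5*p + x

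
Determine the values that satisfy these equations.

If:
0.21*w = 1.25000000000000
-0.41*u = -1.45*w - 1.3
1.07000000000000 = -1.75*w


Then:
No Solution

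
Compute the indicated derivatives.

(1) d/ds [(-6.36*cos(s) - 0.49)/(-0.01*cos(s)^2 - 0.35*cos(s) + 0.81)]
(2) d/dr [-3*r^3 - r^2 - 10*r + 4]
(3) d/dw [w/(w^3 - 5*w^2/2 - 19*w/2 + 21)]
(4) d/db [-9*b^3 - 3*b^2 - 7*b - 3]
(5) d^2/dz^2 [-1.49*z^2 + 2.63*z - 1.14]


(1) = (0.0636*cos(s)^2 + 0.0098*cos(s) + 5.3231)*sin(s)/(0.0001*cos(s)^4 + 0.007*cos(s)^3 + 0.1063*cos(s)^2 - 0.567*cos(s) + 0.6561)
(2) = -9*r^2 - 2*r - 10
(3) = 2*(-4*w^3 + 5*w^2 + 42)/(4*w^6 - 20*w^5 - 51*w^4 + 358*w^3 - 59*w^2 - 1596*w + 1764)
(4) = -27*b^2 - 6*b - 7
(5) = -2.98000000000000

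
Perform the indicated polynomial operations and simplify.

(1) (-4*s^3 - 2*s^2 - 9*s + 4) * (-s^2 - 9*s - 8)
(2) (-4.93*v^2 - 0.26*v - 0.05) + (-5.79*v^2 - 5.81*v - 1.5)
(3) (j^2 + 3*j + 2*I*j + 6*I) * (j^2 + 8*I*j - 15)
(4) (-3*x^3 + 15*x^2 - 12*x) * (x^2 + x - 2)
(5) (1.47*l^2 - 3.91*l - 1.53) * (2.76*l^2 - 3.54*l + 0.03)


(1) = 4*s^5 + 38*s^4 + 59*s^3 + 93*s^2 + 36*s - 32
(2) = -10.72*v^2 - 6.07*v - 1.55
(3) = j^4 + 3*j^3 + 10*I*j^3 - 31*j^2 + 30*I*j^2 - 93*j - 30*I*j - 90*I
(4) = -3*x^5 + 12*x^4 + 9*x^3 - 42*x^2 + 24*x
(5) = 4.0572*l^4 - 15.9954*l^3 + 9.6627*l^2 + 5.2989*l - 0.0459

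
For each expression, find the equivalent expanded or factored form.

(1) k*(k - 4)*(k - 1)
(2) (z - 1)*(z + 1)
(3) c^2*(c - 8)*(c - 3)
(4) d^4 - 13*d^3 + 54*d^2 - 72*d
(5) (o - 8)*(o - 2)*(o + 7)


(1) = k^3 - 5*k^2 + 4*k
(2) = z^2 - 1
(3) = c^4 - 11*c^3 + 24*c^2
(4) = d*(d - 6)*(d - 4)*(d - 3)
(5) = o^3 - 3*o^2 - 54*o + 112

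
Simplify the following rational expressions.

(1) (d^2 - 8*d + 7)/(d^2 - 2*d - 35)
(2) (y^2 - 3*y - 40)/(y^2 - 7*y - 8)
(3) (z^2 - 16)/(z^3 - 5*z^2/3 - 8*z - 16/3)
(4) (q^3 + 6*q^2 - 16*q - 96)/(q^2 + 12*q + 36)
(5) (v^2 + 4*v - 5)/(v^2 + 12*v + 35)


(1) = (d - 1)/(d + 5)
(2) = (y + 5)/(y + 1)
(3) = (3*z + 12)/(3*z^2 + 7*z + 4)
(4) = (q^2 - 16)/(q + 6)
(5) = (v - 1)/(v + 7)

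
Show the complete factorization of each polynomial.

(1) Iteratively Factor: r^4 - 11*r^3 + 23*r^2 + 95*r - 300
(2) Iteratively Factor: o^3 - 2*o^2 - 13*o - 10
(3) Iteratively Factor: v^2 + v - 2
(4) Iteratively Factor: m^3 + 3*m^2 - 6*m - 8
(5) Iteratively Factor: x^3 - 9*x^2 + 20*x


(1) = (r - 4)*(r^3 - 7*r^2 - 5*r + 75) = (r - 5)*(r - 4)*(r^2 - 2*r - 15) = (r - 5)*(r - 4)*(r + 3)*(r - 5)
(2) = (o + 2)*(o^2 - 4*o - 5) = (o - 5)*(o + 2)*(o + 1)
(3) = (v + 2)*(v - 1)
(4) = (m + 4)*(m^2 - m - 2) = (m + 1)*(m + 4)*(m - 2)
(5) = (x - 4)*(x^2 - 5*x) = (x - 5)*(x - 4)*(x)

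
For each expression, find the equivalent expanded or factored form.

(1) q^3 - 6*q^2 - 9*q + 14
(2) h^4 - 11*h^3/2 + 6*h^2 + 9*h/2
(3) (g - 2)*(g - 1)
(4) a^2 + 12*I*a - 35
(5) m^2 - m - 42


(1) = (q - 7)*(q - 1)*(q + 2)
(2) = h*(h - 3)^2*(h + 1/2)
(3) = g^2 - 3*g + 2
(4) = (a + 5*I)*(a + 7*I)
(5) = (m - 7)*(m + 6)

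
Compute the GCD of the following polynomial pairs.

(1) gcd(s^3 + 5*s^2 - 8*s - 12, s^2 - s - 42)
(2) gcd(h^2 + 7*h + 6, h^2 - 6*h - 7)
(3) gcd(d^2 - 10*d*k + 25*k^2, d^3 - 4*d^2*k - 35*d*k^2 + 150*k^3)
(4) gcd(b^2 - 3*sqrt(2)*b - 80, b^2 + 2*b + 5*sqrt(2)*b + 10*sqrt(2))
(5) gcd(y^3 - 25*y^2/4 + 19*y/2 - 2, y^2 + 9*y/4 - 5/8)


(1) = gcd((s - 2)*(s + 1)*(s + 6), (s - 7)*(s + 6)) = s + 6
(2) = gcd((h + 1)*(h + 6), (h - 7)*(h + 1)) = h + 1
(3) = d^2 - 10*d*k + 25*k^2
(4) = b + 5*sqrt(2)
(5) = gcd((y - 4)*(y - 2)*(y - 1/4), (y - 1/4)*(y + 5/2)) = y - 1/4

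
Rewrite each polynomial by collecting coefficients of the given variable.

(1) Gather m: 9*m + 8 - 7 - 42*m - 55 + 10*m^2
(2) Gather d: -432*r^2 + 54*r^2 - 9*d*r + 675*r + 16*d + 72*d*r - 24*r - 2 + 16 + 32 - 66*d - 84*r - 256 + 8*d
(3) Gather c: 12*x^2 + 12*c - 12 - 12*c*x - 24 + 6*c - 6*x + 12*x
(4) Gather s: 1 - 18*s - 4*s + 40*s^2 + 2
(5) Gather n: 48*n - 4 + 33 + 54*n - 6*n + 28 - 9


(1) = 10*m^2 - 33*m - 54
(2) = d*(63*r - 42) - 378*r^2 + 567*r - 210
(3) = c*(18 - 12*x) + 12*x^2 + 6*x - 36
(4) = 40*s^2 - 22*s + 3
(5) = 96*n + 48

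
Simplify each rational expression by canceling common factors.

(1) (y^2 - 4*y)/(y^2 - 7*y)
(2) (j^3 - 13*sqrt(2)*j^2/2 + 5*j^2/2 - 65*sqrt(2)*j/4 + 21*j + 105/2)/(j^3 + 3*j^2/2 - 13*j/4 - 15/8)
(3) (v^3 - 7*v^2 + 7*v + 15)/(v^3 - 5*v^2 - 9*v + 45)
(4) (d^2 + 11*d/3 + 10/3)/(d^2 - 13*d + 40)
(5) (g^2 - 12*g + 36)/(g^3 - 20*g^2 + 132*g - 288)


(1) = (y - 4)/(y - 7)
(2) = (32*j^2 - 208*sqrt(2)*j + 672)/(32*j^2 - 32*j - 24)
(3) = (v + 1)/(v + 3)
(4) = (3*d^2 + 11*d + 10)/(3*d^2 - 39*d + 120)
(5) = 1/(g - 8)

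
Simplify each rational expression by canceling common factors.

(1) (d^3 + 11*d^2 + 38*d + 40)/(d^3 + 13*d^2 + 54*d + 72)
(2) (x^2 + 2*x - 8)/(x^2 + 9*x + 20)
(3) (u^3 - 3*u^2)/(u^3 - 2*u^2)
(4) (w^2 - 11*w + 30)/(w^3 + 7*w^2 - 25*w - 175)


(1) = (d^2 + 7*d + 10)/(d^2 + 9*d + 18)
(2) = (x - 2)/(x + 5)
(3) = (u - 3)/(u - 2)
(4) = (w - 6)/(w^2 + 12*w + 35)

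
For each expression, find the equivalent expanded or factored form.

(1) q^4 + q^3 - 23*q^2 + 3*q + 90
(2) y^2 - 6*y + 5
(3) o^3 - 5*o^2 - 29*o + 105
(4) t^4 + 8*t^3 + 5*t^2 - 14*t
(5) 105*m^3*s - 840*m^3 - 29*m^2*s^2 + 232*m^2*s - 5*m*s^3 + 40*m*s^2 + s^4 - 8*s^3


(1) = (q - 3)^2*(q + 2)*(q + 5)
(2) = (y - 5)*(y - 1)
(3) = (o - 7)*(o - 3)*(o + 5)
(4) = t*(t - 1)*(t + 2)*(t + 7)
(5) = (-7*m + s)*(-3*m + s)*(5*m + s)*(s - 8)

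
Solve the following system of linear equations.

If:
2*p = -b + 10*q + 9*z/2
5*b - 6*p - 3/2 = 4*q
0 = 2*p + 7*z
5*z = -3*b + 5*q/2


Then:
b = -945/2734
p = -1155/2734
q = -237/1367
z = 165/1367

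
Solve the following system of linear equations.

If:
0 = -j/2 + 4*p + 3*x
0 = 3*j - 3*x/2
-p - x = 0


Then:
j = 0
p = 0
x = 0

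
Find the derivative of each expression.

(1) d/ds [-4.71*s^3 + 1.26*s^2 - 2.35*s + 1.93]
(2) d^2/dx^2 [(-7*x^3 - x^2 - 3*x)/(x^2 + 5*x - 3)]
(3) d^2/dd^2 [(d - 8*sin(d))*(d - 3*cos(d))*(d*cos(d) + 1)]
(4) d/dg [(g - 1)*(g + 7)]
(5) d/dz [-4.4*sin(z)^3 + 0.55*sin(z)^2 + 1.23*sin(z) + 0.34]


(1) = -14.13*s^2 + 2.52*s - 2.35
(2) = 4*(-97*x^3 + 153*x^2 - 108*x - 27)/(x^6 + 15*x^5 + 66*x^4 + 35*x^3 - 198*x^2 + 135*x - 27)
(3) = -d^3*cos(d) - 6*d^2*sin(d) + 16*d^2*sin(2*d) + 6*d^2*cos(2*d) + 2*d*sin(d) + 12*d*sin(2*d) - 54*d*sin(3*d) + 9*d*cos(d) - 32*d*cos(2*d) + 6*sin(d) - 56*sin(2*d) - 4*cos(d) - 3*cos(2*d) + 36*cos(3*d) - 1
(4) = 2*g + 6
(5) = (-13.2*sin(z)^2 + 1.1*sin(z) + 1.23)*cos(z)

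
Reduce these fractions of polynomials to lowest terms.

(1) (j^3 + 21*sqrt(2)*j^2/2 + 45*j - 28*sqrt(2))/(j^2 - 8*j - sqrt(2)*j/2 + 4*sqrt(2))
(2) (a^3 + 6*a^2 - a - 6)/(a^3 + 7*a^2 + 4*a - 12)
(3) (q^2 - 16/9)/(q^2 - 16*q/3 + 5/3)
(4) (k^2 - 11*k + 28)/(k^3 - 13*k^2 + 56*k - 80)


(1) = (4*j^2 + 44*sqrt(2)*j + 224)/(4*j - 32)
(2) = (a + 1)/(a + 2)
(3) = (9*q^2 - 16)/(9*q^2 - 48*q + 15)
(4) = (k - 7)/(k^2 - 9*k + 20)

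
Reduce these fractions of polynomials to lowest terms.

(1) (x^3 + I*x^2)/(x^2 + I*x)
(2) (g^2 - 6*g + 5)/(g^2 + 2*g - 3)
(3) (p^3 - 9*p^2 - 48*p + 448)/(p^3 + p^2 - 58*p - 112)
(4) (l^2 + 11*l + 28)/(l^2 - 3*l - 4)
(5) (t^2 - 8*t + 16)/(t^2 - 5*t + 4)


(1) = x
(2) = (g - 5)/(g + 3)
(3) = (p - 8)/(p + 2)
(4) = (l^2 + 11*l + 28)/(l^2 - 3*l - 4)
(5) = (t - 4)/(t - 1)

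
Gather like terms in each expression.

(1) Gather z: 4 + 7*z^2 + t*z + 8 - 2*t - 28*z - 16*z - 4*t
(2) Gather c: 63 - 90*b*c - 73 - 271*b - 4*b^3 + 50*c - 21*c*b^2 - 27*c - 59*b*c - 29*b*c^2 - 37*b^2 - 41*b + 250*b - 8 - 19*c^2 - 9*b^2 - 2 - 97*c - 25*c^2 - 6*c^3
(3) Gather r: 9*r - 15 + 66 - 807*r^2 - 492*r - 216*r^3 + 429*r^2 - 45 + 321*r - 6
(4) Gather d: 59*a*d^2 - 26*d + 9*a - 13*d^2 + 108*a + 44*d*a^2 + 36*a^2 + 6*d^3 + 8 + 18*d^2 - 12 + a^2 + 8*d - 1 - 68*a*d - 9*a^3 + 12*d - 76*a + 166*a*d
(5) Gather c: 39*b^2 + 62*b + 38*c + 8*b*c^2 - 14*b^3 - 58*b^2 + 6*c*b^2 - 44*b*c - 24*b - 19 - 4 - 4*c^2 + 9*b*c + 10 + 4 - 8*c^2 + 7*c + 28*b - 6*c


(1) = -6*t + 7*z^2 + z*(t - 44) + 12
(2) = -4*b^3 - 46*b^2 - 62*b - 6*c^3 + c^2*(-29*b - 44) + c*(-21*b^2 - 149*b - 74) - 20
(3) = -216*r^3 - 378*r^2 - 162*r
(4) = -9*a^3 + 37*a^2 + 41*a + 6*d^3 + d^2*(59*a + 5) + d*(44*a^2 + 98*a - 6) - 5
(5) = -14*b^3 - 19*b^2 + 66*b + c^2*(8*b - 12) + c*(6*b^2 - 35*b + 39) - 9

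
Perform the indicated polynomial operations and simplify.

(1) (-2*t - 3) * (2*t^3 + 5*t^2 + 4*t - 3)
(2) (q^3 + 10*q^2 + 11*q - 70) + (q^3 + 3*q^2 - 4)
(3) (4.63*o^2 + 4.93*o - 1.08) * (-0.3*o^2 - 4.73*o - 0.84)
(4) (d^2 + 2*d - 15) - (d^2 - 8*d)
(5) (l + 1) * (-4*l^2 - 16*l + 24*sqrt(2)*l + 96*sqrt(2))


(1) = -4*t^4 - 16*t^3 - 23*t^2 - 6*t + 9
(2) = 2*q^3 + 13*q^2 + 11*q - 74
(3) = -1.389*o^4 - 23.3789*o^3 - 26.8841*o^2 + 0.9672*o + 0.9072
(4) = 10*d - 15
(5) = -4*l^3 - 20*l^2 + 24*sqrt(2)*l^2 - 16*l + 120*sqrt(2)*l + 96*sqrt(2)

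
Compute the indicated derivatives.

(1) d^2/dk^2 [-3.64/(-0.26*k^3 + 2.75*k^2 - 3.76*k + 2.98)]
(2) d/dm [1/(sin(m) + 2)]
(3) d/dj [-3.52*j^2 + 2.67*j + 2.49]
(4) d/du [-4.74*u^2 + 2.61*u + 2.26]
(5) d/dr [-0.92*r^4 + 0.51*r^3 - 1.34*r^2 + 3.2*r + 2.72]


(1) = ((20.02 - 5.6784*k)*(0.26*k^3 - 2.75*k^2 + 3.76*k - 2.98) + 3.64*(0.78*k^2 - 5.5*k + 3.76)*(1.56*k^2 - 11.0*k + 7.52))/(0.26*k^3 - 2.75*k^2 + 3.76*k - 2.98)^3
(2) = -cos(m)/(sin(m) + 2)^2
(3) = 2.67 - 7.04*j
(4) = 2.61 - 9.48*u
(5) = -3.68*r^3 + 1.53*r^2 - 2.68*r + 3.2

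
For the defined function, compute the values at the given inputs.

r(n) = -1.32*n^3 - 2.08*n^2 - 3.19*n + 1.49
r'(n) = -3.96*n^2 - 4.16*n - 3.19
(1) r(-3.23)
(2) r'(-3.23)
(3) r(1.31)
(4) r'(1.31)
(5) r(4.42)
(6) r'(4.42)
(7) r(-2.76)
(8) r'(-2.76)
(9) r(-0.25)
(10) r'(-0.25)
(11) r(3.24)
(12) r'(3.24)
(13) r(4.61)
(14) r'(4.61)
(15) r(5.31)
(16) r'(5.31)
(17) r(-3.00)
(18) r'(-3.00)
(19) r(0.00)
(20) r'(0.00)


(1) = 34.57
(2) = -31.07
(3) = -9.23
(4) = -15.44
(5) = -167.23
(6) = -98.94
(7) = 22.20
(8) = -21.87
(9) = 2.18
(10) = -2.40
(11) = -75.58
(12) = -58.24
(13) = -186.74
(14) = -106.53
(15) = -271.73
(16) = -136.94
(17) = 27.98
(18) = -26.35
(19) = 1.49
(20) = -3.19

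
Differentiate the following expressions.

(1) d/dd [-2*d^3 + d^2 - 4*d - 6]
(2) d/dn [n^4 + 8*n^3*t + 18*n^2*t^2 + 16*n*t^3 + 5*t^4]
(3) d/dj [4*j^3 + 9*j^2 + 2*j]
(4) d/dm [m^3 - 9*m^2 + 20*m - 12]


(1) = -6*d^2 + 2*d - 4
(2) = 4*n^3 + 24*n^2*t + 36*n*t^2 + 16*t^3
(3) = 12*j^2 + 18*j + 2
(4) = 3*m^2 - 18*m + 20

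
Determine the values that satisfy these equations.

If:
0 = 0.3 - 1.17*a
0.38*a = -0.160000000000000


Then:
No Solution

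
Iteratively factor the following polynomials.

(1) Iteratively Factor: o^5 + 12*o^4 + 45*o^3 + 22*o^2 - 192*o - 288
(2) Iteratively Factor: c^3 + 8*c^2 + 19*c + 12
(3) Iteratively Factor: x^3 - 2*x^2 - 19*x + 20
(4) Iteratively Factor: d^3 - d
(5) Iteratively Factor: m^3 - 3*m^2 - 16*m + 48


(1) = (o + 4)*(o^4 + 8*o^3 + 13*o^2 - 30*o - 72) = (o + 4)^2*(o^3 + 4*o^2 - 3*o - 18) = (o + 3)*(o + 4)^2*(o^2 + o - 6) = (o + 3)^2*(o + 4)^2*(o - 2)
(2) = (c + 4)*(c^2 + 4*c + 3) = (c + 3)*(c + 4)*(c + 1)
(3) = (x - 5)*(x^2 + 3*x - 4) = (x - 5)*(x - 1)*(x + 4)
(4) = (d - 1)*(d^2 + d) = (d - 1)*(d + 1)*(d)
(5) = (m - 3)*(m^2 - 16) = (m - 3)*(m + 4)*(m - 4)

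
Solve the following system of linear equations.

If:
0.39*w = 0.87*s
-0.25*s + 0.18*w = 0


Then:
s = 0.00
w = 0.00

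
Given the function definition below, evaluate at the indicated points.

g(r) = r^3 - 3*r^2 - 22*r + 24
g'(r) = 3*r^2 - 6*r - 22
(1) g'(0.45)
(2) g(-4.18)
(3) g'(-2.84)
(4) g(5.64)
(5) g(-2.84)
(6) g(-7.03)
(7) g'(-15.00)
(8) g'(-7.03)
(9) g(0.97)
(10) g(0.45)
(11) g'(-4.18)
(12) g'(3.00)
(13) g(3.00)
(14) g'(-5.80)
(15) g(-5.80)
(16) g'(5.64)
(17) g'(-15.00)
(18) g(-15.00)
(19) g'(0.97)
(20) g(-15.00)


(1) = -24.09
(2) = -9.49
(3) = 19.24
(4) = -16.10
(5) = 39.38
(6) = -317.03
(7) = 743.00
(8) = 168.44
(9) = 0.75
(10) = 13.58
(11) = 55.50
(12) = -13.00
(13) = -42.00
(14) = 113.72
(15) = -144.43
(16) = 39.59
(17) = 743.00
(18) = -3696.00
(19) = -25.00
(20) = -3696.00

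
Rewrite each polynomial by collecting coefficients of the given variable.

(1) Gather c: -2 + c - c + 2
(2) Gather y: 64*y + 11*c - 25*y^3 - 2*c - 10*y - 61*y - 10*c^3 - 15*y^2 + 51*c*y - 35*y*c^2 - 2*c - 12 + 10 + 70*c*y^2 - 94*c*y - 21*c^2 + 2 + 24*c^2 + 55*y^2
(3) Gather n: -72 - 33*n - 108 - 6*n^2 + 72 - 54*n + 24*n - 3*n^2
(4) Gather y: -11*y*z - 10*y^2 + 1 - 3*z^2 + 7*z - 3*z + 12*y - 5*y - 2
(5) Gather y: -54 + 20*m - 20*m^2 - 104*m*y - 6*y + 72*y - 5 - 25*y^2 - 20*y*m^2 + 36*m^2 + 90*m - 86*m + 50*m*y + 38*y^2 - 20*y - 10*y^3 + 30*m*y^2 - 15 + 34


(1) = 0
(2) = -10*c^3 + 3*c^2 + 7*c - 25*y^3 + y^2*(70*c + 40) + y*(-35*c^2 - 43*c - 7)
(3) = -9*n^2 - 63*n - 108
(4) = -10*y^2 + y*(7 - 11*z) - 3*z^2 + 4*z - 1
(5) = 16*m^2 + 24*m - 10*y^3 + y^2*(30*m + 13) + y*(-20*m^2 - 54*m + 46) - 40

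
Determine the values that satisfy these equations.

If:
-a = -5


Then:
a = 5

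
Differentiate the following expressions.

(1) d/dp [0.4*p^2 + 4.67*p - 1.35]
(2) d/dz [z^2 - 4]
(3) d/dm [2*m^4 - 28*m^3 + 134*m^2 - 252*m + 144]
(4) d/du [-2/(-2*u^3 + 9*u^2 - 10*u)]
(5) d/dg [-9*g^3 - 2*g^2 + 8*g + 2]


(1) = 0.8*p + 4.67
(2) = 2*z
(3) = 8*m^3 - 84*m^2 + 268*m - 252
(4) = 4*(-3*u^2 + 9*u - 5)/(u^2*(2*u^2 - 9*u + 10)^2)
(5) = -27*g^2 - 4*g + 8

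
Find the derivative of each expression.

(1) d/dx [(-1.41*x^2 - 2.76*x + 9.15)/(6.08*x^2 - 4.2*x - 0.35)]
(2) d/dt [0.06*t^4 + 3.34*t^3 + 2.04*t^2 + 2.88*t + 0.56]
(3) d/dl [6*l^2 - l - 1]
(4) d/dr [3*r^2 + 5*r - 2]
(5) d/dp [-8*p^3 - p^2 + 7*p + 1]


(1) = (22.7028*x^2 - 110.277*x + 39.396)/(36.9664*x^4 - 51.072*x^3 + 13.384*x^2 + 2.94*x + 0.1225)
(2) = 0.24*t^3 + 10.02*t^2 + 4.08*t + 2.88
(3) = 12*l - 1
(4) = 6*r + 5
(5) = -24*p^2 - 2*p + 7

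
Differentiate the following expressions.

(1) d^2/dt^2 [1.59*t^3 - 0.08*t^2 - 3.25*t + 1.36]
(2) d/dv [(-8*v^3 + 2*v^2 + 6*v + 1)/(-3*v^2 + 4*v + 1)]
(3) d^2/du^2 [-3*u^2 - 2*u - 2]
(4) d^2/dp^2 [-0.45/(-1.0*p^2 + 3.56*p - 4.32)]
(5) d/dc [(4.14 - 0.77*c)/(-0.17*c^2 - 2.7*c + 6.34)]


(1) = 9.54*t - 0.16
(2) = 2*(12*v^4 - 32*v^3 + v^2 + 5*v + 1)/(9*v^4 - 24*v^3 + 10*v^2 + 8*v + 1)
(3) = -6
(4) = (-0.9*p^2 + 3.204*p + 0.45*(2.0*p - 3.56)*(4.0*p - 7.12) - 3.888)/(1.0*p^2 - 3.56*p + 4.32)^3
(5) = (-0.1309*c^2 + 1.4076*c + 6.2962)/(0.0289*c^4 + 0.918*c^3 + 5.1344*c^2 - 34.236*c + 40.1956)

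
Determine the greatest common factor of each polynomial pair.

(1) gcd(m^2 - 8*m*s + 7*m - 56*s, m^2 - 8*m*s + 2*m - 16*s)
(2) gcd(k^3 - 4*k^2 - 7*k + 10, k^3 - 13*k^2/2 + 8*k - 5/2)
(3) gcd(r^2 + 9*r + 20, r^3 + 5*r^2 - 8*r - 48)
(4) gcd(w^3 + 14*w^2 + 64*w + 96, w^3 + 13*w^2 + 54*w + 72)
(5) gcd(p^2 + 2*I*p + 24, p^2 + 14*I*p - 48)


(1) = gcd((m + 7)*(m - 8*s), (m + 2)*(m - 8*s)) = -m + 8*s
(2) = k^2 - 6*k + 5
(3) = r + 4
(4) = gcd((w + 4)^2*(w + 6), (w + 3)*(w + 4)*(w + 6)) = w^2 + 10*w + 24
(5) = p + 6*I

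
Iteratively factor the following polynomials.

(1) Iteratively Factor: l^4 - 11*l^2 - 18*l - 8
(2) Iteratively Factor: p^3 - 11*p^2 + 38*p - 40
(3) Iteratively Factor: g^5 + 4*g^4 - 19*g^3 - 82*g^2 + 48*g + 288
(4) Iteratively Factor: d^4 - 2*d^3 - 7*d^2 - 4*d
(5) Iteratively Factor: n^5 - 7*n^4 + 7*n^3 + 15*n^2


(1) = (l + 2)*(l^3 - 2*l^2 - 7*l - 4) = (l + 1)*(l + 2)*(l^2 - 3*l - 4) = (l - 4)*(l + 1)*(l + 2)*(l + 1)
(2) = (p - 2)*(p^2 - 9*p + 20) = (p - 5)*(p - 2)*(p - 4)
(3) = (g + 4)*(g^4 - 19*g^2 - 6*g + 72) = (g - 4)*(g + 4)*(g^3 + 4*g^2 - 3*g - 18) = (g - 4)*(g + 3)*(g + 4)*(g^2 + g - 6) = (g - 4)*(g + 3)^2*(g + 4)*(g - 2)
(4) = (d + 1)*(d^3 - 3*d^2 - 4*d) = d*(d + 1)*(d^2 - 3*d - 4) = d*(d - 4)*(d + 1)*(d + 1)
(5) = (n)*(n^4 - 7*n^3 + 7*n^2 + 15*n) = n*(n - 5)*(n^3 - 2*n^2 - 3*n) = n*(n - 5)*(n - 3)*(n^2 + n) = n^2*(n - 5)*(n - 3)*(n + 1)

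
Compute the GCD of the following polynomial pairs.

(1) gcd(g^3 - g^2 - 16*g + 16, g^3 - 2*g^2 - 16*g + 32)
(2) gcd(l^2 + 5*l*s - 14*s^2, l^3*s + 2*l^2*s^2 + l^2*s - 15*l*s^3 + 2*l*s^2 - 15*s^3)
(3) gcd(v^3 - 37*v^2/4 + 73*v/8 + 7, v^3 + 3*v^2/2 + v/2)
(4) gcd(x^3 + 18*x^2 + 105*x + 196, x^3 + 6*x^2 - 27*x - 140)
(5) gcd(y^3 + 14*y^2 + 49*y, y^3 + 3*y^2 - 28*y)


(1) = gcd((g - 4)*(g - 1)*(g + 4), (g - 4)*(g - 2)*(g + 4)) = g^2 - 16
(2) = gcd((l - 2*s)*(l + 7*s), (l - 3*s)*(l + 5*s)*(l*s + s)) = 1
(3) = v + 1/2
(4) = gcd((x + 4)*(x + 7)^2, (x - 5)*(x + 4)*(x + 7)) = x^2 + 11*x + 28
(5) = gcd(y*(y + 7)^2, y*(y - 4)*(y + 7)) = y^2 + 7*y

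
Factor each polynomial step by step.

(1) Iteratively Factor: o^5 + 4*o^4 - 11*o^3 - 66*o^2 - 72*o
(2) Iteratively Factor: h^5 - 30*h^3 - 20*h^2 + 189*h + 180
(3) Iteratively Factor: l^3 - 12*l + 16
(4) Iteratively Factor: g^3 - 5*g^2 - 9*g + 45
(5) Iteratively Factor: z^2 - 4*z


(1) = (o + 3)*(o^4 + o^3 - 14*o^2 - 24*o) = (o - 4)*(o + 3)*(o^3 + 5*o^2 + 6*o) = (o - 4)*(o + 3)^2*(o^2 + 2*o) = o*(o - 4)*(o + 3)^2*(o + 2)
(2) = (h - 5)*(h^4 + 5*h^3 - 5*h^2 - 45*h - 36) = (h - 5)*(h + 3)*(h^3 + 2*h^2 - 11*h - 12) = (h - 5)*(h + 3)*(h + 4)*(h^2 - 2*h - 3) = (h - 5)*(h + 1)*(h + 3)*(h + 4)*(h - 3)
(3) = (l + 4)*(l^2 - 4*l + 4) = (l - 2)*(l + 4)*(l - 2)
(4) = (g + 3)*(g^2 - 8*g + 15) = (g - 3)*(g + 3)*(g - 5)
(5) = (z - 4)*(z)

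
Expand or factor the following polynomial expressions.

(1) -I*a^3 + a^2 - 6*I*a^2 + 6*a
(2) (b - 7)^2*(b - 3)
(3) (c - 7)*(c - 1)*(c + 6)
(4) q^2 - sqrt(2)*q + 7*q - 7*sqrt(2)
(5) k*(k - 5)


(1) = a*(a + 6)*(-I*a + 1)
(2) = b^3 - 17*b^2 + 91*b - 147
(3) = c^3 - 2*c^2 - 41*c + 42
(4) = (q + 7)*(q - sqrt(2))
(5) = k^2 - 5*k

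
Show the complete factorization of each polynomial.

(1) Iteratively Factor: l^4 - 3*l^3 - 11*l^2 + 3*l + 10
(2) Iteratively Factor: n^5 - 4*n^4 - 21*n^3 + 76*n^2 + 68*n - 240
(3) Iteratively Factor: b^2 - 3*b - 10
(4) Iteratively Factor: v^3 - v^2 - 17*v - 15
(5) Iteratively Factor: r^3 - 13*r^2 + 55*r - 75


(1) = (l + 2)*(l^3 - 5*l^2 - l + 5) = (l - 1)*(l + 2)*(l^2 - 4*l - 5) = (l - 5)*(l - 1)*(l + 2)*(l + 1)
(2) = (n - 3)*(n^4 - n^3 - 24*n^2 + 4*n + 80) = (n - 5)*(n - 3)*(n^3 + 4*n^2 - 4*n - 16) = (n - 5)*(n - 3)*(n - 2)*(n^2 + 6*n + 8) = (n - 5)*(n - 3)*(n - 2)*(n + 4)*(n + 2)
(3) = (b + 2)*(b - 5)
(4) = (v + 3)*(v^2 - 4*v - 5) = (v - 5)*(v + 3)*(v + 1)
(5) = (r - 5)*(r^2 - 8*r + 15) = (r - 5)^2*(r - 3)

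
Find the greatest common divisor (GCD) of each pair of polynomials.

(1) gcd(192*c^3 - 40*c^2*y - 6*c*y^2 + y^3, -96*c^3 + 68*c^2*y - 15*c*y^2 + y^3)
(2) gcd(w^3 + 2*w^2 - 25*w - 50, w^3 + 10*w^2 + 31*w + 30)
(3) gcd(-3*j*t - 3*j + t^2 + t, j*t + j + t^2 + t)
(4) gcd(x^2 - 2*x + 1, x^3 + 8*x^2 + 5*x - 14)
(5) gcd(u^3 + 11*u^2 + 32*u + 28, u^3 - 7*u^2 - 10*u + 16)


(1) = gcd((-8*c + y)*(-4*c + y)*(6*c + y), (-8*c + y)*(-4*c + y)*(-3*c + y)) = 32*c^2 - 12*c*y + y^2
(2) = gcd((w - 5)*(w + 2)*(w + 5), (w + 2)*(w + 3)*(w + 5)) = w^2 + 7*w + 10
(3) = t + 1
(4) = x - 1
(5) = u + 2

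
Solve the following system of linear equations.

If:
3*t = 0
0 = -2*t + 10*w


Then:
t = 0
w = 0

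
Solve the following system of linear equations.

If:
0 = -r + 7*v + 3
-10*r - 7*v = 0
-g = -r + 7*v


Then:
g = 3
r = 3/11
v = -30/77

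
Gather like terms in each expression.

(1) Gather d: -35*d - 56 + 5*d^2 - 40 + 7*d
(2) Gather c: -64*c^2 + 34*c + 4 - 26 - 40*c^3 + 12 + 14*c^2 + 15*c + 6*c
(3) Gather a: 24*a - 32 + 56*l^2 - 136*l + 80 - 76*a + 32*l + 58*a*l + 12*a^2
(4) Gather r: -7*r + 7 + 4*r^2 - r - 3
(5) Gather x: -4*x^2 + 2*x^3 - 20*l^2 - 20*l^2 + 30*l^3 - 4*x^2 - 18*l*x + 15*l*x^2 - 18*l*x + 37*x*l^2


(1) = 5*d^2 - 28*d - 96
(2) = -40*c^3 - 50*c^2 + 55*c - 10
(3) = 12*a^2 + a*(58*l - 52) + 56*l^2 - 104*l + 48
(4) = 4*r^2 - 8*r + 4
(5) = 30*l^3 - 40*l^2 + 2*x^3 + x^2*(15*l - 8) + x*(37*l^2 - 36*l)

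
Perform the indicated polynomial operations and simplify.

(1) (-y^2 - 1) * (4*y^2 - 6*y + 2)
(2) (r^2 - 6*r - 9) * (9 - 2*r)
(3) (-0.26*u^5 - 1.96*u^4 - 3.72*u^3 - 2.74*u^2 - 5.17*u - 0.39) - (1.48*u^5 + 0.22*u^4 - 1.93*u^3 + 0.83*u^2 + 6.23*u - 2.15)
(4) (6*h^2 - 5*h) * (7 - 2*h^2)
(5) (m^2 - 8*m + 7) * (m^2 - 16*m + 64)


(1) = -4*y^4 + 6*y^3 - 6*y^2 + 6*y - 2
(2) = -2*r^3 + 21*r^2 - 36*r - 81
(3) = -1.74*u^5 - 2.18*u^4 - 1.79*u^3 - 3.57*u^2 - 11.4*u + 1.76
(4) = -12*h^4 + 10*h^3 + 42*h^2 - 35*h
(5) = m^4 - 24*m^3 + 199*m^2 - 624*m + 448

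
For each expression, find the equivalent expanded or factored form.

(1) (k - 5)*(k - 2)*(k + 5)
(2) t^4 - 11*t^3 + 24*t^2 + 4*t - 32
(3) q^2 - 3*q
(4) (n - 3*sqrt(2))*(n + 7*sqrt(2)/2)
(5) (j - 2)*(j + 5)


(1) = k^3 - 2*k^2 - 25*k + 50
(2) = (t - 8)*(t - 2)^2*(t + 1)
(3) = q*(q - 3)
(4) = n^2 + sqrt(2)*n/2 - 21
(5) = j^2 + 3*j - 10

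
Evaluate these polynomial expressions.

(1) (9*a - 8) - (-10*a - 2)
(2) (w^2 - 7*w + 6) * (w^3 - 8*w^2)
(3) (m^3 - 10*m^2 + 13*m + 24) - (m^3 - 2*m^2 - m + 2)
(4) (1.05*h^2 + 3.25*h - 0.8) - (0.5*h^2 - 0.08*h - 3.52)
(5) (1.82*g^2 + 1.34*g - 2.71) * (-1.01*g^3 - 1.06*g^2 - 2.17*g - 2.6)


(1) = 19*a - 6
(2) = w^5 - 15*w^4 + 62*w^3 - 48*w^2
(3) = -8*m^2 + 14*m + 22
(4) = 0.55*h^2 + 3.33*h + 2.72
(5) = -1.8382*g^5 - 3.2826*g^4 - 2.6327*g^3 - 4.7672*g^2 + 2.3967*g + 7.046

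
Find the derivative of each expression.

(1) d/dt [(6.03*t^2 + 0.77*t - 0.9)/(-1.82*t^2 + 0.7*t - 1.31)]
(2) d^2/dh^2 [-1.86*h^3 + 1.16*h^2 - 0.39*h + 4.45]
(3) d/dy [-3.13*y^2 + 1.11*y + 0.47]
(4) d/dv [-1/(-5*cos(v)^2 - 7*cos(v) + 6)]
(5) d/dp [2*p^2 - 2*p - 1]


(1) = (5.6224*t^2 - 19.0746*t - 0.3787)/(3.3124*t^4 - 2.548*t^3 + 5.2584*t^2 - 1.834*t + 1.7161)
(2) = 2.32 - 11.16*h
(3) = 1.11 - 6.26*y
(4) = (10*cos(v) + 7)*sin(v)/(5*cos(v)^2 + 7*cos(v) - 6)^2
(5) = 4*p - 2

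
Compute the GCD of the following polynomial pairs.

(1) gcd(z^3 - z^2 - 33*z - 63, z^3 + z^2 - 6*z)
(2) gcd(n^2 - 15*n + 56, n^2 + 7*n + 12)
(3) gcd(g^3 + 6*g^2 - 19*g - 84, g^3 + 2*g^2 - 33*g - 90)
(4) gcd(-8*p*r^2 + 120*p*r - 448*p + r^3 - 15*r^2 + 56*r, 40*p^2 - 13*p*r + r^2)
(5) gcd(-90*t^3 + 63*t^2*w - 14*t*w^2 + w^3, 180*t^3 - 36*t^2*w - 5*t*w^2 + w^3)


(1) = z + 3
(2) = 1
(3) = g + 3
(4) = gcd((-8*p + r)*(r - 8)*(r - 7), (-8*p + r)*(-5*p + r)) = 8*p - r
(5) = 30*t^2 - 11*t*w + w^2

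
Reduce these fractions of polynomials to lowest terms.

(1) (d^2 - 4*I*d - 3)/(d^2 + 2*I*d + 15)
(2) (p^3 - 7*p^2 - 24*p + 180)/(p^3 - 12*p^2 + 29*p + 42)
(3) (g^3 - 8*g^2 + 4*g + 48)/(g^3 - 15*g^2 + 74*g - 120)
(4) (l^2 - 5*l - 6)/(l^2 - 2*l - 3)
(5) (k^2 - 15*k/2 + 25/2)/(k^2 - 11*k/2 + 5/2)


(1) = (d - I)/(d + 5*I)
(2) = (p^2 - p - 30)/(p^2 - 6*p - 7)
(3) = (g + 2)/(g - 5)
(4) = (l - 6)/(l - 3)
(5) = (2*k - 5)/(2*k - 1)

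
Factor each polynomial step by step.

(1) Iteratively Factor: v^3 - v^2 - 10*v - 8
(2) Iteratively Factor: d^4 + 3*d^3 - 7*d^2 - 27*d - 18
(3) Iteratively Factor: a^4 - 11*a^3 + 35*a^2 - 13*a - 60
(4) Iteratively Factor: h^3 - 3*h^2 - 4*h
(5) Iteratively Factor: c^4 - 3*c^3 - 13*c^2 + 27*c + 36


(1) = (v + 1)*(v^2 - 2*v - 8) = (v - 4)*(v + 1)*(v + 2)
(2) = (d + 3)*(d^3 - 7*d - 6) = (d + 2)*(d + 3)*(d^2 - 2*d - 3) = (d - 3)*(d + 2)*(d + 3)*(d + 1)
(3) = (a - 4)*(a^3 - 7*a^2 + 7*a + 15) = (a - 4)*(a - 3)*(a^2 - 4*a - 5) = (a - 4)*(a - 3)*(a + 1)*(a - 5)
(4) = (h + 1)*(h^2 - 4*h) = h*(h + 1)*(h - 4)
(5) = (c - 4)*(c^3 + c^2 - 9*c - 9) = (c - 4)*(c + 1)*(c^2 - 9) = (c - 4)*(c + 1)*(c + 3)*(c - 3)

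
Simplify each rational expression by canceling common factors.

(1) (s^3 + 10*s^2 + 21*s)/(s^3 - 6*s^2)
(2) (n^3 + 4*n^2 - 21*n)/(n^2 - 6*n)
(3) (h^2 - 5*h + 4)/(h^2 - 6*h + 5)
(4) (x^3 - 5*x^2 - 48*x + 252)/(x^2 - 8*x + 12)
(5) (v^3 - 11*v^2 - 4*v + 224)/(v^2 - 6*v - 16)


(1) = (s^2 + 10*s + 21)/(s^2 - 6*s)
(2) = (n^2 + 4*n - 21)/(n - 6)
(3) = (h - 4)/(h - 5)
(4) = (x^2 + x - 42)/(x - 2)
(5) = (v^2 - 3*v - 28)/(v + 2)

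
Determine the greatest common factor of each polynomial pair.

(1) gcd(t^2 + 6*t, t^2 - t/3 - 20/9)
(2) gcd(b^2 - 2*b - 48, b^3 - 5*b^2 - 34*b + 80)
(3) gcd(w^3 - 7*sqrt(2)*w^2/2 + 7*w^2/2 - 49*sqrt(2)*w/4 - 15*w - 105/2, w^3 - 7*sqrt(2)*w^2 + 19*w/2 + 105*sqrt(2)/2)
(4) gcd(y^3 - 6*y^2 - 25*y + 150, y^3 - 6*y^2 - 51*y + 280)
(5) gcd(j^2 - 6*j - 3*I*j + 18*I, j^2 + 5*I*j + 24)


(1) = gcd(t*(t + 6), (t - 5/3)*(t + 4/3)) = 1
(2) = gcd((b - 8)*(b + 6), (b - 8)*(b - 2)*(b + 5)) = b - 8
(3) = w^2 - 7*sqrt(2)*w/2 - 15
(4) = gcd((y - 6)*(y - 5)*(y + 5), (y - 8)*(y - 5)*(y + 7)) = y - 5
(5) = j - 3*I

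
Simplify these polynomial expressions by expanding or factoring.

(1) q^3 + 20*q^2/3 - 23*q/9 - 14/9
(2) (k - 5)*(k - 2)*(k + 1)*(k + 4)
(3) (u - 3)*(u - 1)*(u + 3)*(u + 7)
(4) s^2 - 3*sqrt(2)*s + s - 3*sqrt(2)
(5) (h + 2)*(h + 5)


(1) = (q - 2/3)*(q + 1/3)*(q + 7)
(2) = k^4 - 2*k^3 - 21*k^2 + 22*k + 40
(3) = u^4 + 6*u^3 - 16*u^2 - 54*u + 63
(4) = (s + 1)*(s - 3*sqrt(2))
(5) = h^2 + 7*h + 10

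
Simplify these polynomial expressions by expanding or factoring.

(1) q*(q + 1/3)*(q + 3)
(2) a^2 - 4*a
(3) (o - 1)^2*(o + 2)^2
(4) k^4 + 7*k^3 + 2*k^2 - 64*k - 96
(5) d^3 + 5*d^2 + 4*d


(1) = q^3 + 10*q^2/3 + q
(2) = a*(a - 4)
(3) = o^4 + 2*o^3 - 3*o^2 - 4*o + 4
(4) = (k - 3)*(k + 2)*(k + 4)^2
(5) = d*(d + 1)*(d + 4)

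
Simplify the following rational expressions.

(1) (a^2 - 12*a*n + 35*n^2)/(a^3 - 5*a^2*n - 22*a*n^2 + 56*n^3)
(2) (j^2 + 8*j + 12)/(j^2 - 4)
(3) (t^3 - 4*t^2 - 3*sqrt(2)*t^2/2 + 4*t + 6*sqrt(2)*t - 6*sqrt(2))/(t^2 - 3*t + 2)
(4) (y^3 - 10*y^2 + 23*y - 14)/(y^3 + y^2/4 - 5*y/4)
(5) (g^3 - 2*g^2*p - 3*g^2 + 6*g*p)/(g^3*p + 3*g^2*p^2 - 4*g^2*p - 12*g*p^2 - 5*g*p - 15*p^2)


(1) = (a - 5*n)/(a^2 + 2*a*n - 8*n^2)
(2) = (j + 6)/(j - 2)
(3) = (2*t^2 + t*(-3*sqrt(2) - 4) + 6*sqrt(2))/(2*t - 2)
(4) = (4*y^2 - 36*y + 56)/(4*y^2 + 5*y)
(5) = (g^3 - 2*g^2*p - 3*g^2 + 6*g*p)/(g^3*p + 3*g^2*p^2 - 4*g^2*p - 12*g*p^2 - 5*g*p - 15*p^2)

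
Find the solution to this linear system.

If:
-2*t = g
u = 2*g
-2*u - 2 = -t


Then:
g = -4/9
t = 2/9
u = -8/9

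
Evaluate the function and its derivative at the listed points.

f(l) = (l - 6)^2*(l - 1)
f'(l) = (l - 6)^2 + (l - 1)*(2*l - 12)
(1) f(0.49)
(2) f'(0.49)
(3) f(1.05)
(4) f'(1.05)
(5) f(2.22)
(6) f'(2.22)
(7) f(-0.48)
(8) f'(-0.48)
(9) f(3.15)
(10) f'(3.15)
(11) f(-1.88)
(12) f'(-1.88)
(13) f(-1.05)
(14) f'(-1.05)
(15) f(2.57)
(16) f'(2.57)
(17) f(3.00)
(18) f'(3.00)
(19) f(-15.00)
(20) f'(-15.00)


(1) = -15.48
(2) = 35.98
(3) = 1.23
(4) = 24.01
(5) = 17.43
(6) = 5.07
(7) = -62.15
(8) = 61.17
(9) = 17.46
(10) = -4.13
(11) = -178.83
(12) = 107.48
(13) = -101.89
(14) = 78.61
(15) = 18.47
(16) = 0.99
(17) = 18.00
(18) = -3.00
(19) = -7056.00
(20) = 1113.00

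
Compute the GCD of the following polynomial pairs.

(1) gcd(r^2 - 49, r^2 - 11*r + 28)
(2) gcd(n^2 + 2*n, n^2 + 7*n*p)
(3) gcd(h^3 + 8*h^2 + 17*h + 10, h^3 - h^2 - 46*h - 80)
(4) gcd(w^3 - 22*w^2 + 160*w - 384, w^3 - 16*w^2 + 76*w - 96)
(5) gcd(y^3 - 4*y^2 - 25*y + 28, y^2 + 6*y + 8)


(1) = r - 7
(2) = gcd(n*(n + 2), n*(n + 7*p)) = n
(3) = gcd((h + 1)*(h + 2)*(h + 5), (h - 8)*(h + 2)*(h + 5)) = h^2 + 7*h + 10
(4) = w^2 - 14*w + 48
(5) = gcd((y - 7)*(y - 1)*(y + 4), (y + 2)*(y + 4)) = y + 4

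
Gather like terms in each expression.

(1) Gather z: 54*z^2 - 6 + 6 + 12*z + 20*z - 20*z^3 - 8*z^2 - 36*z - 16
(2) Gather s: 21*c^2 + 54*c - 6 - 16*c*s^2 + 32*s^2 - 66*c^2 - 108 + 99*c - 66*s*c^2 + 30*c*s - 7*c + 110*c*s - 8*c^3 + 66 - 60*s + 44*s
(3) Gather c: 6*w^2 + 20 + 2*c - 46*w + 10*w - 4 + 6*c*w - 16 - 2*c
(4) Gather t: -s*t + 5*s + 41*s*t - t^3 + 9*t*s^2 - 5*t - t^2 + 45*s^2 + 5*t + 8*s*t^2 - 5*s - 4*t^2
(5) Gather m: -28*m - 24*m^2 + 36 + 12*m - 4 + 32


(1) = -20*z^3 + 46*z^2 - 4*z - 16
(2) = -8*c^3 - 45*c^2 + 146*c + s^2*(32 - 16*c) + s*(-66*c^2 + 140*c - 16) - 48
(3) = 6*c*w + 6*w^2 - 36*w
(4) = 45*s^2 - t^3 + t^2*(8*s - 5) + t*(9*s^2 + 40*s)
(5) = -24*m^2 - 16*m + 64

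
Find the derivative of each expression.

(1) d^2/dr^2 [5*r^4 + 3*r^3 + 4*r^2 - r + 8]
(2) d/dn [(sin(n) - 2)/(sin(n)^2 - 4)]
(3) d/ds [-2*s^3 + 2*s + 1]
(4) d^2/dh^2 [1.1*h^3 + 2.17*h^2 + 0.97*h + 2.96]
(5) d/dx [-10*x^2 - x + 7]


(1) = 60*r^2 + 18*r + 8
(2) = -cos(n)/(sin(n) + 2)^2
(3) = 2 - 6*s^2
(4) = 6.6*h + 4.34
(5) = -20*x - 1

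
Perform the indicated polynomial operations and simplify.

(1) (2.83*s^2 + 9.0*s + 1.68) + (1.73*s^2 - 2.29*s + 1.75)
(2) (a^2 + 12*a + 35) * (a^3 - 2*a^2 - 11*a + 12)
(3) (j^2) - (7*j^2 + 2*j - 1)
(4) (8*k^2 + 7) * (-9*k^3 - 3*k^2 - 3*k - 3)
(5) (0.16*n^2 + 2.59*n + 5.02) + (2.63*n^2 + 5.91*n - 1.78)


(1) = 4.56*s^2 + 6.71*s + 3.43
(2) = a^5 + 10*a^4 - 190*a^2 - 241*a + 420
(3) = -6*j^2 - 2*j + 1
(4) = -72*k^5 - 24*k^4 - 87*k^3 - 45*k^2 - 21*k - 21
(5) = 2.79*n^2 + 8.5*n + 3.24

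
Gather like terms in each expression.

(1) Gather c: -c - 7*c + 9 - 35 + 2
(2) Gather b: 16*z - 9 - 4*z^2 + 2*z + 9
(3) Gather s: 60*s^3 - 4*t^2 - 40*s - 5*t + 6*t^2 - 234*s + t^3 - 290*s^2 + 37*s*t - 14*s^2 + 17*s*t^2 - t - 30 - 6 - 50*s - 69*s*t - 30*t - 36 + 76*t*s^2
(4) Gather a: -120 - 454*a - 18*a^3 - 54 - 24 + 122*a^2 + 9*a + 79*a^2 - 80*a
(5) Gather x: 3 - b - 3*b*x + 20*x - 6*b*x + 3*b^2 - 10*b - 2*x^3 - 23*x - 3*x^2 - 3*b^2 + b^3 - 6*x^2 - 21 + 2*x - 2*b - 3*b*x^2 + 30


(1) = -8*c - 24
(2) = -4*z^2 + 18*z
(3) = 60*s^3 + s^2*(76*t - 304) + s*(17*t^2 - 32*t - 324) + t^3 + 2*t^2 - 36*t - 72
(4) = -18*a^3 + 201*a^2 - 525*a - 198
(5) = b^3 - 13*b - 2*x^3 + x^2*(-3*b - 9) + x*(-9*b - 1) + 12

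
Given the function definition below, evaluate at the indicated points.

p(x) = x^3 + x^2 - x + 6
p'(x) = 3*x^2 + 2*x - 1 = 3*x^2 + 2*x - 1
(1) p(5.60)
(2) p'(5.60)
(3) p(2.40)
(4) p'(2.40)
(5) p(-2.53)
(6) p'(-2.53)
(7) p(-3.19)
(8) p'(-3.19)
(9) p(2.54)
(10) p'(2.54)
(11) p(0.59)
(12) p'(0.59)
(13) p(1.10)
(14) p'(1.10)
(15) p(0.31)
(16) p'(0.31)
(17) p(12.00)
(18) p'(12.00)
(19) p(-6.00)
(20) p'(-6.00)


(1) = 207.38
(2) = 104.28
(3) = 23.18
(4) = 21.08
(5) = -1.26
(6) = 13.14
(7) = -13.10
(8) = 23.15
(9) = 26.30
(10) = 23.43
(11) = 5.96
(12) = 1.22
(13) = 7.44
(14) = 4.83
(15) = 5.82
(16) = -0.09
(17) = 1866.00
(18) = 455.00
(19) = -168.00
(20) = 95.00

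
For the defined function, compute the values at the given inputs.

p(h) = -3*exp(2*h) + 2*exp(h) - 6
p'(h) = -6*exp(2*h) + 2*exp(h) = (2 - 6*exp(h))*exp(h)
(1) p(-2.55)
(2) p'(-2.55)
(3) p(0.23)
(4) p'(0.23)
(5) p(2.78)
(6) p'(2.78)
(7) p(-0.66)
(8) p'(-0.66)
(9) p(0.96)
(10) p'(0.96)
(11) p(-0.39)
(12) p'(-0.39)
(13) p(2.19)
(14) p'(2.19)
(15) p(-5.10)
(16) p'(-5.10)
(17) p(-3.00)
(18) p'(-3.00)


(1) = -5.86
(2) = 0.12
(3) = -8.24
(4) = -6.99
(5) = -753.23
(6) = -1526.70
(7) = -5.77
(8) = -0.57
(9) = -21.24
(10) = -35.70
(11) = -6.02
(12) = -1.40
(13) = -227.64
(14) = -461.16
(15) = -5.99
(16) = 0.01
(17) = -5.91
(18) = 0.08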